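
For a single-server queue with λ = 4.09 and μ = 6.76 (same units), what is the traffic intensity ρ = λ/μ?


ρ = λ/μ = 4.09/6.76 = 0.6050

Final: 0.6050


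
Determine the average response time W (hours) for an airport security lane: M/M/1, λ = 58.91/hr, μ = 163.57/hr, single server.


W = 1/(μ−λ) = 1/(163.57 − 58.91) = 1/104.66 = 0.009555 hr

Final: 0.009555 hr


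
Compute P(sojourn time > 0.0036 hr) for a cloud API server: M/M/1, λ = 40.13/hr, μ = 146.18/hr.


W ~ Exponential(μ−λ) for M/M/1.
μ − λ = 146.18 − 40.13 = 106.0500
P(W > t) = e^{−(μ−λ)t} = e^{−0.3818} = 0.682645

Final: 0.682645


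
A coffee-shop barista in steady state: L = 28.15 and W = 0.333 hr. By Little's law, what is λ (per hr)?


λ = L/W = 28.15/0.333 = 84.5345 /hr

Final: 84.5345 /hr


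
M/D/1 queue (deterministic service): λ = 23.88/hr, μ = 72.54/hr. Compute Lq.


ρ = 23.88/72.54 = 0.3292
M/D/1: Lq = ρ²/(2(1−ρ)) = 0.1084/(2·0.6708) = 0.08078

Final: 0.08078


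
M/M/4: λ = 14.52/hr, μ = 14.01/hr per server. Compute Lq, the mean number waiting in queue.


a = λ/μ = 1.0364; ρ = a/4 = 0.2591
P₀ = 0.354121
Lq = P₀·a^c·ρ / (c!·(1−ρ)²) = 0.354121·1.15376·0.2591/(24·0.54893)
= 0.008035

Final: 0.008035


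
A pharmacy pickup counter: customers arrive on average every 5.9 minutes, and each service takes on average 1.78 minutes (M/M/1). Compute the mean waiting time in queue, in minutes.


λ = 60/5.9 = 10.1695 /hr
μ = 60/1.78 = 33.7079 /hr
ρ = λ/μ = 10.1695/33.7079 = 0.3017
Wq = ρ/(μ−λ) = 0.3017/(33.7079−10.1695) = 0.01282 hr
In minutes: 0.01282·60 = 0.7690 min

Final: 0.7690 min


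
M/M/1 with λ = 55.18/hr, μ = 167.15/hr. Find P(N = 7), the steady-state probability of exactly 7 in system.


ρ = 55.18/167.15 = 0.3301
P_n = (1−ρ)·ρ^n = (1 − 0.3301)·0.3301^7 = 0.6699·0.0004273 = 0.0002862

Final: 0.0002862


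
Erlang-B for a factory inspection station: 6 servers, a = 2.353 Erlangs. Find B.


B(c,a) = (a^c/c!) / Σ_{k=0}^{c} a^k/k!
a^6/6! = 0.235721
Σ terms (k=0..6): 1.00000 + 2.35300 + 2.76830 + 2.17127 + 1.27725 + 0.60107 + 0.23572 = 10.406626
B = 0.235721/10.406626 = 0.022651

Final: 0.022651


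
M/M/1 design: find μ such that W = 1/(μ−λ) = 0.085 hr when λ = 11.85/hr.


W = 1/(μ−λ) ⇒ μ − λ = 1/W = 1/0.085 = 11.7647
μ = λ + 1/W = 11.85 + 11.7647 = 23.6147 per hr

Final: 23.6147 /hr


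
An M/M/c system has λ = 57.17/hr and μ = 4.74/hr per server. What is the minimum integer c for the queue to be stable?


Stability requires cμ > λ ⇔ c > λ/μ.
λ/μ = 57.17/4.74 = 12.0612
Minimum integer c = ⌊12.0612⌋ + 1 = 13
Check: 13·4.74 = 61.62 > 57.17, while 12·4.74 = 56.88 ≤ 57.17

Final: 13 servers


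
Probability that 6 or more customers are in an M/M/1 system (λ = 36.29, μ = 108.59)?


ρ = 36.29/108.59 = 0.3342
P(N ≥ n) = ρ^n = 0.3342^6 = 0.001393

Final: 0.001393


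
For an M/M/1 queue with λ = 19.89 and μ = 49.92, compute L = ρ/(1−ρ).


ρ = λ/μ = 19.89/49.92 = 0.3984
L = ρ/(1−ρ) = 0.3984/(1 − 0.3984) = 0.3984/0.6016 = 0.6623

Final: 0.6623


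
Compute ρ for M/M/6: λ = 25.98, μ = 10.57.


ρ = λ/(cμ) = 25.98/(6·10.57) = 25.98/63.42 = 0.4096

Final: 0.4096


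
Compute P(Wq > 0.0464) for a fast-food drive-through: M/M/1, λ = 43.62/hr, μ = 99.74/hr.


ρ = 43.62/99.74 = 0.4373
P(Wq > t) = ρ·e^{−(μ−λ)t} = 0.4373·e^{−2.6040}
= 0.4373·0.073979 = 0.032354

Final: 0.032354


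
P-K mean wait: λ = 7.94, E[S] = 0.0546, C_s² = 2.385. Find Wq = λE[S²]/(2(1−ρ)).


ρ = λ·E[S] = 7.94·0.0546 = 0.4335
E[S²] = E[S]²(1+C_s²) = 0.0546²·(1+2.385) = 0.010091
Wq = λ·E[S²]/(2(1−ρ)) = 7.94·0.010091/(2·0.5665) = 0.07072 hr

Final: 0.07072 hr


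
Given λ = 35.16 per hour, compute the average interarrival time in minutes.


Mean interarrival time = 1/λ = 1/35.16 hour = 0.02844 hour
In minutes: 0.02844 × 60 = 1.7065 min

Final: 1.7065 min


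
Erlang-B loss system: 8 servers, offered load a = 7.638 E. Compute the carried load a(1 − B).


B(8,7.638) = 0.215282 (Erlang-B)
Carried load = a(1 − B) = 7.638·(1 − 0.215282) = 7.638·0.784718 = 5.9937 E

Final: 5.9937 Erlangs


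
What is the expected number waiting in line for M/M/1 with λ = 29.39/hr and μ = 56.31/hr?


ρ = 29.39/56.31 = 0.5219
Lq = ρ²/(1−ρ) = 0.2724/0.4781 = 0.5698

Final: 0.5698


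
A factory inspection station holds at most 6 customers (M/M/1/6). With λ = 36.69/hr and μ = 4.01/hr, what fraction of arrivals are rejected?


ρ = λ/μ = 36.69/4.01 = 9.1496
P_K = (1−ρ)ρ^K/(1−ρ^(K+1)) = (-8.1496·586705.331589)/(1 − 5368134.318205)
= -4781428.986616/-5368133.318205 = 0.890706

Final: 0.890706


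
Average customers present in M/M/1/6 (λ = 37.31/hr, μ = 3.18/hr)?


ρ = 37.31/3.18 = 11.7327
L = ρ[1 − (K+1)ρ^K + Kρ^(K+1)] / [(1−ρ)(1−ρ^(K+1))]
Numerator: 11.7327·(1 − 7·2608487.586703 + 6·30604613.792419) = 1940217037.063447
Denominator: (-10.7327)·(-30604612.792419) = 328470262.454489
L = 1940217037.063447/328470262.454489 = 5.9068

Final: 5.9068


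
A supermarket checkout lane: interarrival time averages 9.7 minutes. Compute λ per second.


λ = 1/(interarrival time) in consistent units.
1 second = 0.0166667 min, so λ = 0.0166667/9.7 = 0.001718 per second

Final: 0.001718 /sec


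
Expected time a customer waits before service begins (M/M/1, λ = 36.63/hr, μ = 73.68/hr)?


ρ = 36.63/73.68 = 0.4971
Wq = ρ/(μ−λ) = 0.4971/(73.68 − 36.63) = 0.4971/37.05 = 0.01342 hr

Final: 0.01342 hr


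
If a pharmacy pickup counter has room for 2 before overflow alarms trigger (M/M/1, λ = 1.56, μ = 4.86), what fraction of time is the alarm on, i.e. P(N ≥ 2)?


ρ = 1.56/4.86 = 0.3210
P(N ≥ n) = ρ^n = 0.3210^2 = 0.103033

Final: 0.103033


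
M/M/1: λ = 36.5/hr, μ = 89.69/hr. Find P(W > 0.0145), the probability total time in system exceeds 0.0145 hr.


W ~ Exponential(μ−λ) for M/M/1.
μ − λ = 89.69 − 36.5 = 53.1900
P(W > t) = e^{−(μ−λ)t} = e^{−0.7713} = 0.462432

Final: 0.462432


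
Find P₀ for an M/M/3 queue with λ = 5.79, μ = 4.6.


a = λ/μ = 5.79/4.6 = 1.2587; ρ = a/c = 0.4196
Σ_{k=0}^{2} a^k/k! (terms k=0..2) = 1.00000 + 1.25870 + 0.79216 = 3.05085
Tail: a^3/(3!(1−ρ)) = 1.99417/(6·0.5804) = 0.57261
P₀ = 1/(3.05085 + 0.57261) = 1/3.62346 = 0.275979

Final: 0.275979


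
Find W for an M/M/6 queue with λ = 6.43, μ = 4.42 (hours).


a = 1.4548; ρ = 0.2425; P₀ = 0.233410
Lq = P₀·a^c·ρ/(c!(1−ρ)²) = 0.001298
Wq = Lq/λ = 0.001298/6.43 = 0.0002019 hr
W = Wq + 1/μ = 0.0002019 + 0.22624 = 0.22645 hr

Final: 0.22645 hr


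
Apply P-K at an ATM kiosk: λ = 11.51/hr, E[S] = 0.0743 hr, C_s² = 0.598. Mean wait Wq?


ρ = λ·E[S] = 11.51·0.0743 = 0.8552
E[S²] = E[S]²(1+C_s²) = 0.0743²·(1+0.598) = 0.008822
Wq = λ·E[S²]/(2(1−ρ)) = 11.51·0.008822/(2·0.1448) = 0.35060 hr

Final: 0.35060 hr


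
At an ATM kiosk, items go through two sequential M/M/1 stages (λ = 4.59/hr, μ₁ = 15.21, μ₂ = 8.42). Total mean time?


Each node sees arrival rate λ = 4.59/hr (tandem ⇒ throughput preserved).
W₁ = 1/(μ₁−λ) = 1/(15.21−4.59) = 0.09416 hr
W₂ = 1/(μ₂−λ) = 1/(8.42−4.59) = 0.26110 hr
W_total = W₁ + W₂ = 0.09416 + 0.26110 = 0.35526 hr

Final: 0.35526 hr


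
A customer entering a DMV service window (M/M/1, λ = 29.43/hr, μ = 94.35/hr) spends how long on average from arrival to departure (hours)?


W = 1/(μ−λ) = 1/(94.35 − 29.43) = 1/64.92 = 0.01540 hr

Final: 0.01540 hr


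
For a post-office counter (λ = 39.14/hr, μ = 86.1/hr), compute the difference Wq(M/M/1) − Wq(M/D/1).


ρ = 39.14/86.1 = 0.4546
Wq(M/M/1) = ρ/(μ−λ) = 0.4546/46.96 = 0.009680 hr
Wq(M/D/1) = ρ/(2(μ−λ)) = 0.004840 hr
Savings = 0.009680 − 0.004840 = 0.004840 hr

Final: 0.004840 hr


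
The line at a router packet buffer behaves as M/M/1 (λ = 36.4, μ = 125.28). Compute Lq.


ρ = 36.4/125.28 = 0.2905
Lq = ρ²/(1−ρ) = 0.08442/0.7095 = 0.1190

Final: 0.1190


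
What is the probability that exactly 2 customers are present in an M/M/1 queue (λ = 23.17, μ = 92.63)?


ρ = 23.17/92.63 = 0.2501
P_n = (1−ρ)·ρ^n = (1 − 0.2501)·0.2501^2 = 0.7499·0.062567 = 0.046917

Final: 0.046917


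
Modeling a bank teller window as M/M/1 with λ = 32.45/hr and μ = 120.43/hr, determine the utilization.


ρ = λ/μ = 32.45/120.43 = 0.2695

Final: 0.2695


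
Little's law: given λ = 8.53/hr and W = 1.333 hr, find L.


L = λW = 8.53·1.333 = 11.3705

Final: 11.3705


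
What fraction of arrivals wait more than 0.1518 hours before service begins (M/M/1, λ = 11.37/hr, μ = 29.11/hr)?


ρ = 11.37/29.11 = 0.3906
P(Wq > t) = ρ·e^{−(μ−λ)t} = 0.3906·e^{−2.6929}
= 0.3906·0.067682 = 0.026436

Final: 0.026436


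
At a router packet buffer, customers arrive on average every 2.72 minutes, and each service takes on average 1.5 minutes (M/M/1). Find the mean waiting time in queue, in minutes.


λ = 60/2.72 = 22.0588 /hr
μ = 60/1.5 = 40.0000 /hr
ρ = λ/μ = 22.0588/40.0000 = 0.5515
Wq = ρ/(μ−λ) = 0.5515/(40.0000−22.0588) = 0.03074 hr
In minutes: 0.03074·60 = 1.844 min

Final: 1.844 min


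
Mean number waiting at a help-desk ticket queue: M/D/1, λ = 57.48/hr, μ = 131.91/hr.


ρ = 57.48/131.91 = 0.4358
M/D/1: Lq = ρ²/(2(1−ρ)) = 0.1899/(2·0.5642) = 0.16826

Final: 0.16826


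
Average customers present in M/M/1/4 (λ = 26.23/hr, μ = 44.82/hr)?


ρ = 26.23/44.82 = 0.5852
L = ρ[1 − (K+1)ρ^K + Kρ^(K+1)] / [(1−ρ)(1−ρ^(K+1))]
Numerator: 0.5852·(1 − 5·0.117302 + 4·0.068649) = 0.402687
Denominator: (0.4148)·(0.931351) = 0.386297
L = 0.402687/0.386297 = 1.0424

Final: 1.0424


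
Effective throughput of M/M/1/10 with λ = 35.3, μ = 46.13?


ρ = 0.7652; P_K = (1−ρ)ρ^10/(1−ρ^11) = 0.017063
λ_eff = λ(1 − P_K) = 35.3·(1 − 0.017063) = 35.3·0.982937 = 34.6977 /hr

Final: 34.6977 /hr


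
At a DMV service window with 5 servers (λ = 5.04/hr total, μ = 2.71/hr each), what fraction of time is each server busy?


ρ = λ/(cμ) = 5.04/(5·2.71) = 5.04/13.55 = 0.3720

Final: 0.3720


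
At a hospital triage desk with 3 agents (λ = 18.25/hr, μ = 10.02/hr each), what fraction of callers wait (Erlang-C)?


a = λ/μ = 1.8214; ρ = a/3 = 0.6071
P₀ = 0.141981 (from M/M/c formula)
C(c,a) = [a^c/(c!(1−ρ))]·P₀ = [6.04207/(6·0.3929)]·0.141981
= 2.56315·0.141981 = 0.363919

Final: 0.363919


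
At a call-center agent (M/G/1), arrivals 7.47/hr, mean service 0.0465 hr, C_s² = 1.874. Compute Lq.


ρ = λ·E[S] = 7.47·0.0465 = 0.3474
Lq = ρ²(1+C_s²)/(2(1−ρ)) = 0.1207·(1+1.874)/(2·0.6526)
= 0.1207·2.8740/1.3053 = 0.26566

Final: 0.26566


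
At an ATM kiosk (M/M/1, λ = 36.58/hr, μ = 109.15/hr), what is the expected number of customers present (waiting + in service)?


ρ = λ/μ = 36.58/109.15 = 0.3351
L = ρ/(1−ρ) = 0.3351/(1 − 0.3351) = 0.3351/0.6649 = 0.5041

Final: 0.5041


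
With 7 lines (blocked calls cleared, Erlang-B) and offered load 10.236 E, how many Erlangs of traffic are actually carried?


B(7,10.236) = 0.419414 (Erlang-B)
Carried load = a(1 − B) = 10.236·(1 − 0.419414) = 10.236·0.580586 = 5.9429 E

Final: 5.9429 Erlangs


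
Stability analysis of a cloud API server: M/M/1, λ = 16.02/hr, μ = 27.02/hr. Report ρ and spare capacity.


Total capacity cμ = 1·27.02 = 27.02/hr
ρ = λ/(cμ) = 16.02/27.02 = 0.5929
Stable ⇔ ρ < 1: YES
Spare capacity = cμ − λ = 27.02 − 16.02 = 11.00/hr

Final: ρ = 0.5929; stable; margin = 11.00/hr


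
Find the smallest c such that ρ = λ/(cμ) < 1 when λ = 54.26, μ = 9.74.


Stability requires cμ > λ ⇔ c > λ/μ.
λ/μ = 54.26/9.74 = 5.5708
Minimum integer c = ⌊5.5708⌋ + 1 = 6
Check: 6·9.74 = 58.44 > 54.26, while 5·9.74 = 48.70 ≤ 54.26

Final: 6 servers


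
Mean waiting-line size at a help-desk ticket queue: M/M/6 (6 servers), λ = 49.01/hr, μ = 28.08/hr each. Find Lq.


a = λ/μ = 1.7454; ρ = a/6 = 0.2909
P₀ = 0.174468
Lq = P₀·a^c·ρ / (c!·(1−ρ)²) = 0.174468·28.26999·0.2909/(720·0.50283)
= 0.003963

Final: 0.003963


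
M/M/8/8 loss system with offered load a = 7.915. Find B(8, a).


B(c,a) = (a^c/c!) / Σ_{k=0}^{c} a^k/k!
a^8/8! = 382.020642
Σ terms (k=0..8): 1.00000 + 7.91500 + 31.32361 + 82.64213 + 163.52812 + 258.86501 + 341.48609 + 386.12320 + 382.02064 = 1654.903803
B = 382.020642/1654.903803 = 0.230842

Final: 0.230842


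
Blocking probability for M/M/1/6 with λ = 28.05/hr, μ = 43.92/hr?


ρ = λ/μ = 28.05/43.92 = 0.6387
P_K = (1−ρ)ρ^K/(1−ρ^(K+1)) = (0.3613·0.067861)/(1 − 0.043340)
= 0.024521/0.956660 = 0.025632

Final: 0.025632


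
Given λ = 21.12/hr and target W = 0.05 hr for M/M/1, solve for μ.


W = 1/(μ−λ) ⇒ μ − λ = 1/W = 1/0.05 = 20.0000
μ = λ + 1/W = 21.12 + 20.0000 = 41.1200 per hr

Final: 41.1200 /hr


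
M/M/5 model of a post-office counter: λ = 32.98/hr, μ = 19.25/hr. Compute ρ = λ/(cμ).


ρ = λ/(cμ) = 32.98/(5·19.25) = 32.98/96.25 = 0.3426

Final: 0.3426


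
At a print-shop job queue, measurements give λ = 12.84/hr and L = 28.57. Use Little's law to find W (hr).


W = L/λ = 28.57/12.84 = 2.2251 hr

Final: 2.2251 hr


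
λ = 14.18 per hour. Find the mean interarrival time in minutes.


Mean interarrival time = 1/λ = 1/14.18 hour = 0.07052 hour
In minutes: 0.07052 × 60 = 4.2313 min

Final: 4.2313 min


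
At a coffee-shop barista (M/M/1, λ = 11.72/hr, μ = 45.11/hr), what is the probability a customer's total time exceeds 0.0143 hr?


W ~ Exponential(μ−λ) for M/M/1.
μ − λ = 45.11 − 11.72 = 33.3900
P(W > t) = e^{−(μ−λ)t} = e^{−0.4775} = 0.620347

Final: 0.620347


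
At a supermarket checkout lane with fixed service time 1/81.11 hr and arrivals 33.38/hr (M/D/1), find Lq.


ρ = 33.38/81.11 = 0.4115
M/D/1: Lq = ρ²/(2(1−ρ)) = 0.1694/(2·0.5885) = 0.14391

Final: 0.14391


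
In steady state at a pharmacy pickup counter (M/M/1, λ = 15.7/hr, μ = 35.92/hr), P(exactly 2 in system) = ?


ρ = 15.7/35.92 = 0.4371
P_n = (1−ρ)·ρ^n = (1 − 0.4371)·0.4371^2 = 0.5629·0.191041 = 0.107540

Final: 0.107540


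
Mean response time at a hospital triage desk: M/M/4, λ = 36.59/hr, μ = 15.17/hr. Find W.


a = 2.4120; ρ = 0.6030; P₀ = 0.081888
Lq = P₀·a^c·ρ/(c!(1−ρ)²) = 0.44182
Wq = Lq/λ = 0.44182/36.59 = 0.01207 hr
W = Wq + 1/μ = 0.01207 + 0.06592 = 0.07799 hr

Final: 0.07799 hr


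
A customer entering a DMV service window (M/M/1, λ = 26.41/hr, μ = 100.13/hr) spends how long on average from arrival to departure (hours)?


W = 1/(μ−λ) = 1/(100.13 − 26.41) = 1/73.72 = 0.01356 hr

Final: 0.01356 hr


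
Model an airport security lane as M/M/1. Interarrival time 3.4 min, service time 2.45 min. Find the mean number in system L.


λ = 60/3.4 = 17.6471 /hr
μ = 60/2.45 = 24.4898 /hr
ρ = λ/μ = 17.6471/24.4898 = 0.7206
L = ρ/(1−ρ) = 0.7206/0.2794 = 2.5789

Final: 2.5789


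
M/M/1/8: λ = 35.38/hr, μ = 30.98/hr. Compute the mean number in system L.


ρ = 35.38/30.98 = 1.1420
L = ρ[1 − (K+1)ρ^K + Kρ^(K+1)] / [(1−ρ)(1−ρ^(K+1))]
Numerator: 1.1420·(1 − 9·2.893419 + 8·3.304363) = 1.592137
Denominator: (-0.1420)·(-2.304363) = 0.327282
L = 1.592137/0.327282 = 4.8647

Final: 4.8647


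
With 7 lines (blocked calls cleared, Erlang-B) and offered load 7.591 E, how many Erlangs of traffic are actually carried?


B(7,7.591) = 0.284586 (Erlang-B)
Carried load = a(1 − B) = 7.591·(1 − 0.284586) = 7.591·0.715414 = 5.4307 E

Final: 5.4307 Erlangs


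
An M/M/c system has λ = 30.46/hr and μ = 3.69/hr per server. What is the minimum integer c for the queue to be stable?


Stability requires cμ > λ ⇔ c > λ/μ.
λ/μ = 30.46/3.69 = 8.2547
Minimum integer c = ⌊8.2547⌋ + 1 = 9
Check: 9·3.69 = 33.21 > 30.46, while 8·3.69 = 29.52 ≤ 30.46

Final: 9 servers


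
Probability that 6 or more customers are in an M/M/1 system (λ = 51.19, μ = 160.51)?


ρ = 51.19/160.51 = 0.3189
P(N ≥ n) = ρ^n = 0.3189^6 = 0.001052

Final: 0.001052


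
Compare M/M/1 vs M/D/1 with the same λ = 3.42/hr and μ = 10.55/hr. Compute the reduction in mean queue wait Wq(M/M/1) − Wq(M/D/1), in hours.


ρ = 3.42/10.55 = 0.3242
Wq(M/M/1) = ρ/(μ−λ) = 0.3242/7.13 = 0.04547 hr
Wq(M/D/1) = ρ/(2(μ−λ)) = 0.02273 hr
Savings = 0.04547 − 0.02273 = 0.02273 hr

Final: 0.02273 hr


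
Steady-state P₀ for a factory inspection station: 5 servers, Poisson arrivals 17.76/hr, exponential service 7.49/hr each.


a = λ/μ = 17.76/7.49 = 2.3712; ρ = a/c = 0.4742
Σ_{k=0}^{4} a^k/k! (terms k=0..4) = 1.00000 + 2.37116 + 2.81120 + 2.22194 + 1.31714 = 9.72145
Tail: a^5/(5!(1−ρ)) = 74.95588/(120·0.5258) = 1.18804
P₀ = 1/(9.72145 + 1.18804) = 1/10.90949 = 0.091663

Final: 0.091663


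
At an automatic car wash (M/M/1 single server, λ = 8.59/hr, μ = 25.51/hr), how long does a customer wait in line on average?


ρ = 8.59/25.51 = 0.3367
Wq = ρ/(μ−λ) = 0.3367/(25.51 − 8.59) = 0.3367/16.92 = 0.01990 hr

Final: 0.01990 hr


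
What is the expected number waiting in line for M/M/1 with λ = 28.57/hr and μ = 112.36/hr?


ρ = 28.57/112.36 = 0.2543
Lq = ρ²/(1−ρ) = 0.06465/0.7457 = 0.08670

Final: 0.08670


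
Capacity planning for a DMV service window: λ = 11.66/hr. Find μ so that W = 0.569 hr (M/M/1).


W = 1/(μ−λ) ⇒ μ − λ = 1/W = 1/0.569 = 1.7575
μ = λ + 1/W = 11.66 + 1.7575 = 13.4175 per hr

Final: 13.4175 /hr


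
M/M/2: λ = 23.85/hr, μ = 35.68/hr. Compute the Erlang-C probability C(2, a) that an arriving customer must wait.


a = λ/μ = 0.6684; ρ = a/2 = 0.3342
P₀ = 0.499002 (from M/M/c formula)
C(c,a) = [a^c/(c!(1−ρ))]·P₀ = [0.44681/(2·0.6658)]·0.499002
= 0.33556·0.499002 = 0.167444

Final: 0.167444


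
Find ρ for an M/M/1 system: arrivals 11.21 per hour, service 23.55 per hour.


ρ = λ/μ = 11.21/23.55 = 0.4760

Final: 0.4760


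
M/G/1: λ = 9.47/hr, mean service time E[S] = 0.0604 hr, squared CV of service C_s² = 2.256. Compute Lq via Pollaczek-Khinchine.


ρ = λ·E[S] = 9.47·0.0604 = 0.5720
Lq = ρ²(1+C_s²)/(2(1−ρ)) = 0.3272·(1+2.256)/(2·0.4280)
= 0.3272·3.2560/0.8560 = 1.24444

Final: 1.24444


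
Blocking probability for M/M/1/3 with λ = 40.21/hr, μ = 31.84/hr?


ρ = λ/μ = 40.21/31.84 = 1.2629
P_K = (1−ρ)ρ^K/(1−ρ^(K+1)) = (-0.2629·2.014109)/(1 − 2.543572)
= -0.529463/-1.543572 = 0.343011

Final: 0.343011


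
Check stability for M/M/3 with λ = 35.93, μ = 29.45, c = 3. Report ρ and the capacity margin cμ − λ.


Total capacity cμ = 3·29.45 = 88.35/hr
ρ = λ/(cμ) = 35.93/88.35 = 0.4067
Stable ⇔ ρ < 1: YES
Spare capacity = cμ − λ = 88.35 − 35.93 = 52.42/hr

Final: ρ = 0.4067; stable; margin = 52.42/hr


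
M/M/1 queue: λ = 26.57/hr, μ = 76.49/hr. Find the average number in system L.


ρ = λ/μ = 26.57/76.49 = 0.3474
L = ρ/(1−ρ) = 0.3474/(1 − 0.3474) = 0.3474/0.6526 = 0.5323

Final: 0.5323


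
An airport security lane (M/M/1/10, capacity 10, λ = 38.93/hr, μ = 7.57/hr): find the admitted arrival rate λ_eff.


ρ = 5.1427; P_K = (1−ρ)ρ^10/(1−ρ^11) = 0.805548
λ_eff = λ(1 − P_K) = 38.93·(1 − 0.805548) = 38.93·0.194452 = 7.5700 /hr

Final: 7.5700 /hr


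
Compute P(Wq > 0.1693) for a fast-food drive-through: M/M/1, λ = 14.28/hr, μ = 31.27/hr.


ρ = 14.28/31.27 = 0.4567
P(Wq > t) = ρ·e^{−(μ−λ)t} = 0.4567·e^{−2.8764}
= 0.4567·0.056337 = 0.025727

Final: 0.025727


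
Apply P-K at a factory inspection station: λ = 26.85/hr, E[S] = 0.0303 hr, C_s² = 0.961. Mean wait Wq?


ρ = λ·E[S] = 26.85·0.0303 = 0.8136
E[S²] = E[S]²(1+C_s²) = 0.0303²·(1+0.961) = 0.001800
Wq = λ·E[S²]/(2(1−ρ)) = 26.85·0.001800/(2·0.1864) = 0.12964 hr

Final: 0.12964 hr


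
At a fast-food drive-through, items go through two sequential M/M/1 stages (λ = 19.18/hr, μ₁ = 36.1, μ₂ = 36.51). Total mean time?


Each node sees arrival rate λ = 19.18/hr (tandem ⇒ throughput preserved).
W₁ = 1/(μ₁−λ) = 1/(36.1−19.18) = 0.05910 hr
W₂ = 1/(μ₂−λ) = 1/(36.51−19.18) = 0.05770 hr
W_total = W₁ + W₂ = 0.05910 + 0.05770 = 0.11681 hr

Final: 0.11681 hr


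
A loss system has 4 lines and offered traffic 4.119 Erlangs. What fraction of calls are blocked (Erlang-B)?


B(c,a) = (a^c/c!) / Σ_{k=0}^{c} a^k/k!
a^4/4! = 11.993776
Σ terms (k=0..4): 1.00000 + 4.11900 + 8.48308 + 11.64727 + 11.99378 = 37.243126
B = 11.993776/37.243126 = 0.322040

Final: 0.322040


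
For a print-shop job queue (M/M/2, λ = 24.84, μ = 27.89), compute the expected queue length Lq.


a = λ/μ = 0.8906; ρ = a/2 = 0.4453
P₀ = 0.383776
Lq = P₀·a^c·ρ / (c!·(1−ρ)²) = 0.383776·0.79324·0.4453/(2·0.30767)
= 0.22031

Final: 0.22031


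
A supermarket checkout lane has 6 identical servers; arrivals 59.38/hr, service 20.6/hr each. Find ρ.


ρ = λ/(cμ) = 59.38/(6·20.6) = 59.38/123.60 = 0.4804

Final: 0.4804


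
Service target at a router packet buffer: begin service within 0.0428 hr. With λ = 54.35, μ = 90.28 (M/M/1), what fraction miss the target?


ρ = 54.35/90.28 = 0.6020
P(Wq > t) = ρ·e^{−(μ−λ)t} = 0.6020·e^{−1.5378}
= 0.6020·0.214852 = 0.129345

Final: 0.129345


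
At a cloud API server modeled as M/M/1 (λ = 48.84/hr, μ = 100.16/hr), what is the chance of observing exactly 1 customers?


ρ = 48.84/100.16 = 0.4876
P_n = (1−ρ)·ρ^n = (1 − 0.4876)·0.4876^1 = 0.5124·0.487620 = 0.249847

Final: 0.249847


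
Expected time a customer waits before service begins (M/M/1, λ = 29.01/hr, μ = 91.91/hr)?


ρ = 29.01/91.91 = 0.3156
Wq = ρ/(μ−λ) = 0.3156/(91.91 − 29.01) = 0.3156/62.90 = 0.005018 hr

Final: 0.005018 hr


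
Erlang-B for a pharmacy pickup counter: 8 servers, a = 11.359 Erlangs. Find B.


B(c,a) = (a^c/c!) / Σ_{k=0}^{c} a^k/k!
a^8/8! = 6873.853516
Σ terms (k=0..8): 1.00000 + 11.35900 + 64.51344 + 244.26939 + 693.66400 + 1575.86588 + 2983.37675 + 4841.16807 + 6873.85352 = 17289.070045
B = 6873.853516/17289.070045 = 0.397584

Final: 0.397584


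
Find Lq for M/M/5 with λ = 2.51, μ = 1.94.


a = λ/μ = 1.2938; ρ = a/5 = 0.2588
P₀ = 0.274027
Lq = P₀·a^c·ρ / (c!·(1−ρ)²) = 0.274027·3.62543·0.2588/(120·0.54943)
= 0.003899

Final: 0.003899


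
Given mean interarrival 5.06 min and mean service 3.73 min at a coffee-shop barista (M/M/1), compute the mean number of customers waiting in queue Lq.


λ = 60/5.06 = 11.8577 /hr
μ = 60/3.73 = 16.0858 /hr
ρ = λ/μ = 11.8577/16.0858 = 0.7372
Lq = ρ²/(1−ρ) = 0.5434/0.2628 = 2.0674

Final: 2.0674


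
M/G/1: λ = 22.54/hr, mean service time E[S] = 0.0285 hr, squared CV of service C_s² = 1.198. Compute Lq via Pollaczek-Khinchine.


ρ = λ·E[S] = 22.54·0.0285 = 0.6424
Lq = ρ²(1+C_s²)/(2(1−ρ)) = 0.4127·(1+1.198)/(2·0.3576)
= 0.4127·2.1980/0.7152 = 1.26819

Final: 1.26819


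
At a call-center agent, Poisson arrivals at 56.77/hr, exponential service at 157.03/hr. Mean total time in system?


W = 1/(μ−λ) = 1/(157.03 − 56.77) = 1/100.26 = 0.009974 hr

Final: 0.009974 hr


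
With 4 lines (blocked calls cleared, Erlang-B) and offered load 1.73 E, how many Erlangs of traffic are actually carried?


B(4,1.73) = 0.068324 (Erlang-B)
Carried load = a(1 − B) = 1.73·(1 − 0.068324) = 1.73·0.931676 = 1.6118 E

Final: 1.6118 Erlangs


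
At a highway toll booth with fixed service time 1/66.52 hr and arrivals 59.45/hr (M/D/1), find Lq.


ρ = 59.45/66.52 = 0.8937
M/D/1: Lq = ρ²/(2(1−ρ)) = 0.7987/(2·0.1063) = 3.75753

Final: 3.75753


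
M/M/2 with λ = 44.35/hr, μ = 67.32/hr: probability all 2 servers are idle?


a = λ/μ = 44.35/67.32 = 0.6588; ρ = a/c = 0.3294
Σ_{k=0}^{1} a^k/k! (terms k=0..1) = 1.00000 + 0.65879 = 1.65879
Tail: a^2/(2!(1−ρ)) = 0.43401/(2·0.6706) = 0.32360
P₀ = 1/(1.65879 + 0.32360) = 1/1.98239 = 0.504442

Final: 0.504442


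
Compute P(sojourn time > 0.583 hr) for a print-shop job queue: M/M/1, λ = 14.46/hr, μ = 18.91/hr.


W ~ Exponential(μ−λ) for M/M/1.
μ − λ = 18.91 − 14.46 = 4.4500
P(W > t) = e^{−(μ−λ)t} = e^{−2.5943} = 0.074694

Final: 0.074694


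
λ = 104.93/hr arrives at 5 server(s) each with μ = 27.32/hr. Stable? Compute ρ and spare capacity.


Total capacity cμ = 5·27.32 = 136.60/hr
ρ = λ/(cμ) = 104.93/136.60 = 0.7682
Stable ⇔ ρ < 1: YES
Spare capacity = cμ − λ = 136.60 − 104.93 = 31.67/hr

Final: ρ = 0.7682; stable; margin = 31.67/hr


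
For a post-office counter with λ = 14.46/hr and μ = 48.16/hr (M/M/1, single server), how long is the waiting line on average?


ρ = 14.46/48.16 = 0.3002
Lq = ρ²/(1−ρ) = 0.09015/0.6998 = 0.1288

Final: 0.1288


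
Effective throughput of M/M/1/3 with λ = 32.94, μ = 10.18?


ρ = 3.2358; P_K = (1−ρ)ρ^3/(1−ρ^4) = 0.697314
λ_eff = λ(1 − P_K) = 32.94·(1 − 0.697314) = 32.94·0.302686 = 9.9705 /hr

Final: 9.9705 /hr


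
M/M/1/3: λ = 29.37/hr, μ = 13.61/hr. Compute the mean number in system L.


ρ = 29.37/13.61 = 2.1580
L = ρ[1 − (K+1)ρ^K + Kρ^(K+1)] / [(1−ρ)(1−ρ^(K+1))]
Numerator: 2.1580·(1 − 4·10.049338 + 3·21.686191) = 55.807793
Denominator: (-1.1580)·(-20.686191) = 23.954032
L = 55.807793/23.954032 = 2.3298

Final: 2.3298


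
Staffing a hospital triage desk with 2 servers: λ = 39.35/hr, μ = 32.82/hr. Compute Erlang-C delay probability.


a = λ/μ = 1.1990; ρ = a/2 = 0.5995
P₀ = 0.250405 (from M/M/c formula)
C(c,a) = [a^c/(c!(1−ρ))]·P₀ = [1.43751/(2·0.4005)]·0.250405
= 1.79457·0.250405 = 0.449369

Final: 0.449369


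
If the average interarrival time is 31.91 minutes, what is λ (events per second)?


λ = 1/(interarrival time) in consistent units.
1 second = 0.0166667 min, so λ = 0.0166667/31.91 = 0.0005223 per second

Final: 0.0005223 /sec


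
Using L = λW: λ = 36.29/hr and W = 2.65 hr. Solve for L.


L = λW = 36.29·2.65 = 96.1685

Final: 96.1685


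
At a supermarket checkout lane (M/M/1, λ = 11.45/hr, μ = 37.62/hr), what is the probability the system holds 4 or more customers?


ρ = 11.45/37.62 = 0.3044
P(N ≥ n) = ρ^n = 0.3044^4 = 0.008581

Final: 0.008581


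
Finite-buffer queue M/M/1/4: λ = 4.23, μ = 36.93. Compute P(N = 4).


ρ = λ/μ = 4.23/36.93 = 0.1145
P_K = (1−ρ)ρ^K/(1−ρ^(K+1)) = (0.8855·0.0001721)/(1 − 0.00001972)
= 0.0001524/0.999980 = 0.0001524

Final: 0.0001524


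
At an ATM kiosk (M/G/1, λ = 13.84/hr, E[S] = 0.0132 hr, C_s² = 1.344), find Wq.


ρ = λ·E[S] = 13.84·0.0132 = 0.1827
E[S²] = E[S]²(1+C_s²) = 0.0132²·(1+1.344) = 0.0004084
Wq = λ·E[S²]/(2(1−ρ)) = 13.84·0.0004084/(2·0.8173) = 0.003458 hr

Final: 0.003458 hr


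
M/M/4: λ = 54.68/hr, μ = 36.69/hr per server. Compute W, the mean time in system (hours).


a = 1.4903; ρ = 0.3726; P₀ = 0.223207
Lq = P₀·a^c·ρ/(c!(1−ρ)²) = 0.04342
Wq = Lq/λ = 0.04342/54.68 = 0.0007941 hr
W = Wq + 1/μ = 0.0007941 + 0.02726 = 0.02805 hr

Final: 0.02805 hr


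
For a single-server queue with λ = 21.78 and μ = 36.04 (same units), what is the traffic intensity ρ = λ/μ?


ρ = λ/μ = 21.78/36.04 = 0.6043

Final: 0.6043


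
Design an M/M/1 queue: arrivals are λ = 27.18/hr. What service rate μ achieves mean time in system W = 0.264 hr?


W = 1/(μ−λ) ⇒ μ − λ = 1/W = 1/0.264 = 3.7879
μ = λ + 1/W = 27.18 + 3.7879 = 30.9679 per hr

Final: 30.9679 /hr


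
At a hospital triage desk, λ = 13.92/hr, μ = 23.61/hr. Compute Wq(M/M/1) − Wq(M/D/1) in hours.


ρ = 13.92/23.61 = 0.5896
Wq(M/M/1) = ρ/(μ−λ) = 0.5896/9.69 = 0.06084 hr
Wq(M/D/1) = ρ/(2(μ−λ)) = 0.03042 hr
Savings = 0.06084 − 0.03042 = 0.03042 hr

Final: 0.03042 hr


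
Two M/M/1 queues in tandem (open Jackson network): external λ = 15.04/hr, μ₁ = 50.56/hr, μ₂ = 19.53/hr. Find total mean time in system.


Each node sees arrival rate λ = 15.04/hr (tandem ⇒ throughput preserved).
W₁ = 1/(μ₁−λ) = 1/(50.56−15.04) = 0.02815 hr
W₂ = 1/(μ₂−λ) = 1/(19.53−15.04) = 0.22272 hr
W_total = W₁ + W₂ = 0.02815 + 0.22272 = 0.25087 hr

Final: 0.25087 hr


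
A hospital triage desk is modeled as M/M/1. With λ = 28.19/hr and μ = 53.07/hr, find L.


ρ = λ/μ = 28.19/53.07 = 0.5312
L = ρ/(1−ρ) = 0.5312/(1 − 0.5312) = 0.5312/0.4688 = 1.1330

Final: 1.1330


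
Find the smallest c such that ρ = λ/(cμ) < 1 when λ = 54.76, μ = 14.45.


Stability requires cμ > λ ⇔ c > λ/μ.
λ/μ = 54.76/14.45 = 3.7896
Minimum integer c = ⌊3.7896⌋ + 1 = 4
Check: 4·14.45 = 57.80 > 54.76, while 3·14.45 = 43.35 ≤ 54.76

Final: 4 servers


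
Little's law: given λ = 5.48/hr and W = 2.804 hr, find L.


L = λW = 5.48·2.804 = 15.3659

Final: 15.3659


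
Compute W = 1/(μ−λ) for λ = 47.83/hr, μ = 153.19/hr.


W = 1/(μ−λ) = 1/(153.19 − 47.83) = 1/105.36 = 0.009491 hr

Final: 0.009491 hr


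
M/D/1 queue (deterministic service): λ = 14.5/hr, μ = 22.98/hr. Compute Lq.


ρ = 14.5/22.98 = 0.6310
M/D/1: Lq = ρ²/(2(1−ρ)) = 0.3981/(2·0.3690) = 0.53946

Final: 0.53946


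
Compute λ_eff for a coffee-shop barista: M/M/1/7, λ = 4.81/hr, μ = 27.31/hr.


ρ = 0.1761; P_K = (1−ρ)ρ^7/(1−ρ^8) = 0.000004331
λ_eff = λ(1 − P_K) = 4.81·(1 − 0.000004331) = 4.81·0.999996 = 4.8100 /hr

Final: 4.8100 /hr


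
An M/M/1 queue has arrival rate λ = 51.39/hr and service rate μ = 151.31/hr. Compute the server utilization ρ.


ρ = λ/μ = 51.39/151.31 = 0.3396

Final: 0.3396


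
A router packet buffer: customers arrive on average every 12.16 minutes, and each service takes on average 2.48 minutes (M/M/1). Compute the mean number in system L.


λ = 60/12.16 = 4.9342 /hr
μ = 60/2.48 = 24.1935 /hr
ρ = λ/μ = 4.9342/24.1935 = 0.2039
L = ρ/(1−ρ) = 0.2039/0.7961 = 0.2562

Final: 0.2562


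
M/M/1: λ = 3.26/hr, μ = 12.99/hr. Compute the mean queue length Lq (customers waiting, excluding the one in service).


ρ = 3.26/12.99 = 0.2510
Lq = ρ²/(1−ρ) = 0.06298/0.7490 = 0.08408

Final: 0.08408


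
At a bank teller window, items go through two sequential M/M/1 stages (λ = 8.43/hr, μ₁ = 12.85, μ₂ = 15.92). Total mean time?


Each node sees arrival rate λ = 8.43/hr (tandem ⇒ throughput preserved).
W₁ = 1/(μ₁−λ) = 1/(12.85−8.43) = 0.22624 hr
W₂ = 1/(μ₂−λ) = 1/(15.92−8.43) = 0.13351 hr
W_total = W₁ + W₂ = 0.22624 + 0.13351 = 0.35976 hr

Final: 0.35976 hr


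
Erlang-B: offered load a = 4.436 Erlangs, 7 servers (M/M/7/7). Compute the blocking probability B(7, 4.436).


B(c,a) = (a^c/c!) / Σ_{k=0}^{c} a^k/k!
a^7/7! = 6.706721
Σ terms (k=0..7): 1.00000 + 4.43600 + 9.83905 + 14.54867 + 16.13448 + 14.31451 + 10.58319 + 6.70672 = 77.562620
B = 6.706721/77.562620 = 0.086468

Final: 0.086468


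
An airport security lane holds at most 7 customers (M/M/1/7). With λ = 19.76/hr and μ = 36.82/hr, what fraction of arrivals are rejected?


ρ = λ/μ = 19.76/36.82 = 0.5367
P_K = (1−ρ)ρ^K/(1−ρ^(K+1)) = (0.4633·0.012821)/(1 − 0.006881)
= 0.005940/0.993119 = 0.005982

Final: 0.005982


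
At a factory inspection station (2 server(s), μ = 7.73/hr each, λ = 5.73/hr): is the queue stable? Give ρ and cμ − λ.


Total capacity cμ = 2·7.73 = 15.46/hr
ρ = λ/(cμ) = 5.73/15.46 = 0.3706
Stable ⇔ ρ < 1: YES
Spare capacity = cμ − λ = 15.46 − 5.73 = 9.73/hr

Final: ρ = 0.3706; stable; margin = 9.73/hr


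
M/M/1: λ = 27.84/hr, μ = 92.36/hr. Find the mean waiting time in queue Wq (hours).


ρ = 27.84/92.36 = 0.3014
Wq = ρ/(μ−λ) = 0.3014/(92.36 − 27.84) = 0.3014/64.52 = 0.004672 hr

Final: 0.004672 hr


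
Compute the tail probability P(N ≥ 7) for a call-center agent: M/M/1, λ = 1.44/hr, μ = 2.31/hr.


ρ = 1.44/2.31 = 0.6234
P(N ≥ n) = ρ^n = 0.6234^7 = 0.036581

Final: 0.036581


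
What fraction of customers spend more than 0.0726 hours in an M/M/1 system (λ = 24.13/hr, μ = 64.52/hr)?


W ~ Exponential(μ−λ) for M/M/1.
μ − λ = 64.52 − 24.13 = 40.3900
P(W > t) = e^{−(μ−λ)t} = e^{−2.9323} = 0.053274

Final: 0.053274


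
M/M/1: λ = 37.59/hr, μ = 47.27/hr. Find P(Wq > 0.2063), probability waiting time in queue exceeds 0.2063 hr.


ρ = 37.59/47.27 = 0.7952
P(Wq > t) = ρ·e^{−(μ−λ)t} = 0.7952·e^{−1.9970}
= 0.7952·0.135744 = 0.107946

Final: 0.107946


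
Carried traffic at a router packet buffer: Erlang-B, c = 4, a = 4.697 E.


B(4,4.697) = 0.373629 (Erlang-B)
Carried load = a(1 − B) = 4.697·(1 − 0.373629) = 4.697·0.626371 = 2.9421 E

Final: 2.9421 Erlangs


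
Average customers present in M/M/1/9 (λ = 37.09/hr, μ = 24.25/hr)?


ρ = 37.09/24.25 = 1.5295
L = ρ[1 − (K+1)ρ^K + Kρ^(K+1)] / [(1−ρ)(1−ρ^(K+1))]
Numerator: 1.5295·(1 − 10·45.804254 + 9·70.056898) = 265.318984
Denominator: (-0.5295)·(-69.056898) = 36.564560
L = 265.318984/36.564560 = 7.2562

Final: 7.2562


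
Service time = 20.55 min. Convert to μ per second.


μ = 1/(service time) in consistent units.
1 second = 0.0166667 min, so μ = 0.0166667/20.55 = 0.0008110 per second

Final: 0.0008110 /sec


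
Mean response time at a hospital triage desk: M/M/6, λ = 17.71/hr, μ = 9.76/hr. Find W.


a = 1.8145; ρ = 0.3024; P₀ = 0.162778
Lq = P₀·a^c·ρ/(c!(1−ρ)²) = 0.005015
Wq = Lq/λ = 0.005015/17.71 = 0.0002832 hr
W = Wq + 1/μ = 0.0002832 + 0.10246 = 0.10274 hr

Final: 0.10274 hr


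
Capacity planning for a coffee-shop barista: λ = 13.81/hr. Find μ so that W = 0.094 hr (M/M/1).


W = 1/(μ−λ) ⇒ μ − λ = 1/W = 1/0.094 = 10.6383
μ = λ + 1/W = 13.81 + 10.6383 = 24.4483 per hr

Final: 24.4483 /hr


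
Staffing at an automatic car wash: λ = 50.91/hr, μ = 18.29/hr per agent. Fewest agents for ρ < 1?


Stability requires cμ > λ ⇔ c > λ/μ.
λ/μ = 50.91/18.29 = 2.7835
Minimum integer c = ⌊2.7835⌋ + 1 = 3
Check: 3·18.29 = 54.87 > 50.91, while 2·18.29 = 36.58 ≤ 50.91

Final: 3 servers


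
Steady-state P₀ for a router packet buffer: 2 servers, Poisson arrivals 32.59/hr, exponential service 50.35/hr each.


a = λ/μ = 32.59/50.35 = 0.6473; ρ = a/c = 0.3236
Σ_{k=0}^{1} a^k/k! (terms k=0..1) = 1.00000 + 0.64727 = 1.64727
Tail: a^2/(2!(1−ρ)) = 0.41896/(2·0.6764) = 0.30971
P₀ = 1/(1.64727 + 0.30971) = 1/1.95698 = 0.510991

Final: 0.510991


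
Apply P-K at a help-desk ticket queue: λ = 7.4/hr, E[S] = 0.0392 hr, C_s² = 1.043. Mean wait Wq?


ρ = λ·E[S] = 7.4·0.0392 = 0.2901
E[S²] = E[S]²(1+C_s²) = 0.0392²·(1+1.043) = 0.003139
Wq = λ·E[S²]/(2(1−ρ)) = 7.4·0.003139/(2·0.7099) = 0.01636 hr

Final: 0.01636 hr


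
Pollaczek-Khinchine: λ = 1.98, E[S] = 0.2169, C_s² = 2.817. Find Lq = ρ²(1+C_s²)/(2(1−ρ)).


ρ = λ·E[S] = 1.98·0.2169 = 0.4295
Lq = ρ²(1+C_s²)/(2(1−ρ)) = 0.1844·(1+2.817)/(2·0.5705)
= 0.1844·3.8170/1.1411 = 0.61696

Final: 0.61696


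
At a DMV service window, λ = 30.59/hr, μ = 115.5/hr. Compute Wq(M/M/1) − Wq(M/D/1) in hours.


ρ = 30.59/115.5 = 0.2648
Wq(M/M/1) = ρ/(μ−λ) = 0.2648/84.91 = 0.003119 hr
Wq(M/D/1) = ρ/(2(μ−λ)) = 0.001560 hr
Savings = 0.003119 − 0.001560 = 0.001560 hr

Final: 0.001560 hr


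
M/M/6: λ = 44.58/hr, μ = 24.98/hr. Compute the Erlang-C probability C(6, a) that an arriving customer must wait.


a = λ/μ = 1.7846; ρ = a/6 = 0.2974
P₀ = 0.167736 (from M/M/c formula)
C(c,a) = [a^c/(c!(1−ρ))]·P₀ = [32.30619/(720·0.7026)]·0.167736
= 0.06387·0.167736 = 0.010713

Final: 0.010713


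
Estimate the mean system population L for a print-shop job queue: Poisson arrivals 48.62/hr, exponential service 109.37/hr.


ρ = λ/μ = 48.62/109.37 = 0.4445
L = ρ/(1−ρ) = 0.4445/(1 − 0.4445) = 0.4445/0.5555 = 0.8003

Final: 0.8003


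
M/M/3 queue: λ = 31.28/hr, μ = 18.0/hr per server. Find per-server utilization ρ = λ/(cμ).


ρ = λ/(cμ) = 31.28/(3·18.0) = 31.28/54.00 = 0.5793

Final: 0.5793


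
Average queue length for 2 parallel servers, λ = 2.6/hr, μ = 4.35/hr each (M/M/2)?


a = λ/μ = 0.5977; ρ = a/2 = 0.2989
P₀ = 0.539823
Lq = P₀·a^c·ρ / (c!·(1−ρ)²) = 0.539823·0.35725·0.2989/(2·0.49161)
= 0.05862

Final: 0.05862


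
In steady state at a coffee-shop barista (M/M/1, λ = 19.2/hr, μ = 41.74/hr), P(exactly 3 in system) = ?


ρ = 19.2/41.74 = 0.4600
P_n = (1−ρ)·ρ^n = (1 − 0.4600)·0.4600^3 = 0.5400·0.097330 = 0.052559

Final: 0.052559


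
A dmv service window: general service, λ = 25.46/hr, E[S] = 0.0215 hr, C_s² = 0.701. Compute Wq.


ρ = λ·E[S] = 25.46·0.0215 = 0.5474
E[S²] = E[S]²(1+C_s²) = 0.0215²·(1+0.701) = 0.0007863
Wq = λ·E[S²]/(2(1−ρ)) = 25.46·0.0007863/(2·0.4526) = 0.02211 hr

Final: 0.02211 hr


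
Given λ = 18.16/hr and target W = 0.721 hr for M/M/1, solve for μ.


W = 1/(μ−λ) ⇒ μ − λ = 1/W = 1/0.721 = 1.3870
μ = λ + 1/W = 18.16 + 1.3870 = 19.5470 per hr

Final: 19.5470 /hr


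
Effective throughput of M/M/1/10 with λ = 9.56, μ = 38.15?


ρ = 0.2506; P_K = (1−ρ)ρ^10/(1−ρ^11) = 0.0000007317
λ_eff = λ(1 − P_K) = 9.56·(1 − 0.0000007317) = 9.56·0.999999 = 9.5600 /hr

Final: 9.5600 /hr


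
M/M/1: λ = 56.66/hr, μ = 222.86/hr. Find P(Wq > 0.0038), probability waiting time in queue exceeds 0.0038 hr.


ρ = 56.66/222.86 = 0.2542
P(Wq > t) = ρ·e^{−(μ−λ)t} = 0.2542·e^{−0.6316}
= 0.2542·0.531762 = 0.135195

Final: 0.135195


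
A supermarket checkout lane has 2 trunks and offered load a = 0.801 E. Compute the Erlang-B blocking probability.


B(c,a) = (a^c/c!) / Σ_{k=0}^{c} a^k/k!
a^2/2! = 0.320801
Σ terms (k=0..2): 1.00000 + 0.80100 + 0.32080 = 2.121800
B = 0.320801/2.121800 = 0.151193

Final: 0.151193


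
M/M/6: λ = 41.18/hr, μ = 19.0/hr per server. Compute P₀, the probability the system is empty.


a = λ/μ = 41.18/19.0 = 2.1674; ρ = a/c = 0.3612
Σ_{k=0}^{5} a^k/k! (terms k=0..5) = 1.00000 + 2.16737 + 2.34874 + 1.69686 + 0.91943 + 0.39855 = 8.53096
Tail: a^6/(6!(1−ρ)) = 103.65648/(720·0.6388) = 0.22538
P₀ = 1/(8.53096 + 0.22538) = 1/8.75634 = 0.114203

Final: 0.114203


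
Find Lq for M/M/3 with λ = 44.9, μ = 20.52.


a = λ/μ = 2.1881; ρ = a/3 = 0.7294
P₀ = 0.083099
Lq = P₀·a^c·ρ / (c!·(1−ρ)²) = 0.083099·10.47628·0.7294/(6·0.07324)
= 1.44493

Final: 1.44493


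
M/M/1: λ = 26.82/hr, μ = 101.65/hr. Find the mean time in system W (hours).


W = 1/(μ−λ) = 1/(101.65 − 26.82) = 1/74.83 = 0.01336 hr

Final: 0.01336 hr


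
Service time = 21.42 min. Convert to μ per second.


μ = 1/(service time) in consistent units.
1 second = 0.0166667 min, so μ = 0.0166667/21.42 = 0.0007781 per second

Final: 0.0007781 /sec


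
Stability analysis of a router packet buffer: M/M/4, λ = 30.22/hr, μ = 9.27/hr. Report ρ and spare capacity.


Total capacity cμ = 4·9.27 = 37.08/hr
ρ = λ/(cμ) = 30.22/37.08 = 0.8150
Stable ⇔ ρ < 1: YES
Spare capacity = cμ − λ = 37.08 − 30.22 = 6.86/hr

Final: ρ = 0.8150; stable; margin = 6.86/hr


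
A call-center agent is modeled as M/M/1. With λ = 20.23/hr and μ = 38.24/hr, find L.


ρ = λ/μ = 20.23/38.24 = 0.5290
L = ρ/(1−ρ) = 0.5290/(1 − 0.5290) = 0.5290/0.4710 = 1.1233

Final: 1.1233


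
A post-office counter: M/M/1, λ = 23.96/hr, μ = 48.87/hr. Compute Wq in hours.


ρ = 23.96/48.87 = 0.4903
Wq = ρ/(μ−λ) = 0.4903/(48.87 − 23.96) = 0.4903/24.91 = 0.01968 hr

Final: 0.01968 hr
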